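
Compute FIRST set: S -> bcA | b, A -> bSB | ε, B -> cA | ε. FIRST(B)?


Per alternative of B: FIRST(cA) = {c}; FIRST(ε) = {ε}
FIRST(B) = {c, ε}


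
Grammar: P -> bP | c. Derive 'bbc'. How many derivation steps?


Derivation: P => bP => bbP => bbc
Steps: 3


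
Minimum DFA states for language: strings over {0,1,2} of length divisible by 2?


Track length mod 2: states 0..1, accept at 0
Minimal DFA: 2 states


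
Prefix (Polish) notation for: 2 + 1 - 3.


left-to-right (same/higher precedence on left): tree is (- (+ 2 1) 3)
Prefix: - + 2 1 3


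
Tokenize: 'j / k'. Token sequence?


Scan left to right, longest-match per lexeme
Tokens: ID(j), OP(/), ID(k)


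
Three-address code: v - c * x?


Break into single-operator statements:
t1 = c * x
t2 = v - t1


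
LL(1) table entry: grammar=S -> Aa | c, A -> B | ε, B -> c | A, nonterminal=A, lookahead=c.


For [A, c]: 'c' ∈ FIRST(B)
Entry: A -> B


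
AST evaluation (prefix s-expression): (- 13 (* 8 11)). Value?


Evaluate inner: (* 8 11) = 88
Evaluate root: (- 13 88) = -75
Result: -75


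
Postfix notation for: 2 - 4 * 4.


* has higher precedence, evaluate 4*4 first
Postfix: 2 4 4 * -


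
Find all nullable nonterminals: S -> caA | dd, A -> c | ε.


A nonterminal is nullable iff some alternative derives ε (directly, or every symbol in it is nullable)
Nullable: {A}


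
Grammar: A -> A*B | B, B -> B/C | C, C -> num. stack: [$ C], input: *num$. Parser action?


'C' (not preceded by B/) is the handle for B -> C
Action: reduce (B -> C)


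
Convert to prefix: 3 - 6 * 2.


'*' binds tighter: tree is (- 3 (* 6 2))
Prefix: - 3 * 6 2


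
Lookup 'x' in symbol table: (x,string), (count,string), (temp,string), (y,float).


Lookup 'x' → type string


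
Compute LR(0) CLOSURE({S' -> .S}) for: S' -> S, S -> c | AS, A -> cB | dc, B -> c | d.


Start: S' -> .S
For each item with dot before a nonterminal B, add B -> .γ for every B-production
Closure: [S' -> .S, S -> .c, S -> .AS, A -> .cB, A -> .dc]


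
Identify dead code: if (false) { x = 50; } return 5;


condition is constant false, so the whole block is unreachable
Dead: 'if (false) { x = 50; }'


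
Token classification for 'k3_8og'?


Pattern: letter/underscore followed by alphanumerics, not a keyword
Type: IDENTIFIER


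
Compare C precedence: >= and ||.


'>=' is relational (level 7); '||' is logical OR (level 1)
Higher level binds tighter
'>=' has higher precedence than '||'


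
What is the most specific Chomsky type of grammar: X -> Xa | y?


Left-linear: every RHS is a terminal or one nonterminal followed by a terminal
Classification: Type 3 (Regular)


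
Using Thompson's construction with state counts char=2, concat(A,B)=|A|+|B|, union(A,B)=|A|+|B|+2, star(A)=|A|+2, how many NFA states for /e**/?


Syntax tree has 1 char leaf(s), 0 union(s), 2 star(s)
chars contribute 1×2 = 2; each union adds +2; each star adds +2
Total: 2 + 0 + 4 = 6 states


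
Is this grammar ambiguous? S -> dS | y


right-linear, alternatives start with distinct terminals 'd' vs 'y': unique leftmost derivation
Unambiguous


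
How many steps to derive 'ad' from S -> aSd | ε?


Derivation: S => aSd => ad
Steps: 2


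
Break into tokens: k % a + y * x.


Scan left to right, longest-match per lexeme
Tokens: ID(k), OP(%), ID(a), OP(+), ID(y), OP(*), ID(x)


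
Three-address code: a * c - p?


Break into single-operator statements:
t1 = a * c
t2 = t1 - p


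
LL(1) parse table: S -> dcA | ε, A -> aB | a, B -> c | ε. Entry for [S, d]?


For [S, d]: 'd' ∈ FIRST(dcA)
Entry: S -> dcA


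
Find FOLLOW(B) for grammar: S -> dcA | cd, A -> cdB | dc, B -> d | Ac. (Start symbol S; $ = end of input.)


$ ∈ FOLLOW(S). For each A -> αBβ: add FIRST(β)\{ε} to FOLLOW(B); if β nullable, add FOLLOW(A).
FOLLOW(B) = {$, c}


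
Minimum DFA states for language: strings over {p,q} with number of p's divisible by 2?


Track (count of p) mod 2: states 0..1, accept at 0
Minimal DFA: 2 states


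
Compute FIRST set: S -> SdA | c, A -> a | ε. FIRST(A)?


Per alternative of A: FIRST(a) = {a}; FIRST(ε) = {ε}
FIRST(A) = {a, ε}


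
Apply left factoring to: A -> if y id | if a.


Common prefix: 'if'
Factored: A -> if A', A' -> y id | a


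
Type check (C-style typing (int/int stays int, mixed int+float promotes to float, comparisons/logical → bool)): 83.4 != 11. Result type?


Operand types: float != int
Rule: comparison yields bool
Result type: bool


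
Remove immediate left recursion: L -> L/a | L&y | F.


Left-recursive alternatives: L/a, L&y; non-recursive: F
Introduce L': L -> FL', L' -> /aL' | &yL' | ε


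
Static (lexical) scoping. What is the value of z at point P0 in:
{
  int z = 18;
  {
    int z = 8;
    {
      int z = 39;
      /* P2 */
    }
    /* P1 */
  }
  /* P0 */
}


z declared in the same block as P0
z = 18


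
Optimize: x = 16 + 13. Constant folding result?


16 + 13 = 29 at compile time
Optimized: x = 29


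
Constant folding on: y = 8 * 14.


8 * 14 = 112 at compile time
Optimized: y = 112


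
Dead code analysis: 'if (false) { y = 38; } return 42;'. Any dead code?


condition is constant false, so the whole block is unreachable
Dead: 'if (false) { y = 38; }'


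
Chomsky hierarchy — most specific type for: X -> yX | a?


Right-linear: every RHS is a terminal or a terminal followed by one nonterminal
Classification: Type 3 (Regular)


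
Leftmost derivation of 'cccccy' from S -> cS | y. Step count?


Derivation: S => cS => ccS => cccS => ccccS => cccccS => cccccy
Steps: 6


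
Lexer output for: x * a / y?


Scan left to right, longest-match per lexeme
Tokens: ID(x), OP(*), ID(a), OP(/), ID(y)


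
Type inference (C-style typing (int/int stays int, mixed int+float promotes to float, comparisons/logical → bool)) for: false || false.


Operand types: bool || bool
Rule: logical operators take bool operands and yield bool
Result type: bool


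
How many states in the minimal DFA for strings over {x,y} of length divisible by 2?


Track length mod 2: states 0..1, accept at 0
Minimal DFA: 2 states


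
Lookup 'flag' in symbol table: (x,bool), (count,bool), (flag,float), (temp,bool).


Lookup 'flag' → type float


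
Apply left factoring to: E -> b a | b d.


Common prefix: 'b'
Factored: E -> b E', E' -> a | d


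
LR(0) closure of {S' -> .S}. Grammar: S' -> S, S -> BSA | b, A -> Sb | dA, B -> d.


Start: S' -> .S
For each item with dot before a nonterminal B, add B -> .γ for every B-production
Closure: [S' -> .S, S -> .BSA, S -> .b, B -> .d]


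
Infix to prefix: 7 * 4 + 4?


left-to-right (same/higher precedence on left): tree is (+ (* 7 4) 4)
Prefix: + * 7 4 4


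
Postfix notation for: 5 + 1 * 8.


* has higher precedence, evaluate 1*8 first
Postfix: 5 1 8 * +


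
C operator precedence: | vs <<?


'<<' is shift (level 8); '|' is bitwise OR (level 3)
Higher level binds tighter
'<<' has higher precedence than '|'


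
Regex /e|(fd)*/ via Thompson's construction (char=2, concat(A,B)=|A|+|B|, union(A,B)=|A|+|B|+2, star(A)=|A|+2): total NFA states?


Syntax tree has 3 char leaf(s), 1 union(s), 1 star(s)
chars contribute 3×2 = 6; each union adds +2; each star adds +2
Total: 6 + 2 + 2 = 10 states


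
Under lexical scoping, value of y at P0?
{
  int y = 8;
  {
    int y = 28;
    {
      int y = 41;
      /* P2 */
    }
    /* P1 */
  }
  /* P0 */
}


y declared in the same block as P0
y = 8


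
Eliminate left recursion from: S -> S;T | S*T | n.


Left-recursive alternatives: S;T, S*T; non-recursive: n
Introduce S': S -> nS', S' -> ;TS' | *TS' | ε


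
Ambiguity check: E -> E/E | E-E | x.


'x/x-x' has two parse trees (no precedence encoded between / and -)
Ambiguous


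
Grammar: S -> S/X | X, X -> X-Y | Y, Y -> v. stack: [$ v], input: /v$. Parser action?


'v' on top is the handle for Y -> v
Action: reduce (Y -> v)


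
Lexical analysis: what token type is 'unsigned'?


Pattern: reserved word
Type: KEYWORD


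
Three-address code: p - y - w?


Break into single-operator statements:
t1 = p - y
t2 = t1 - w


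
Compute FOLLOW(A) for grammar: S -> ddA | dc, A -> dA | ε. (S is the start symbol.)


$ ∈ FOLLOW(S). For each A -> αBβ: add FIRST(β)\{ε} to FOLLOW(B); if β nullable, add FOLLOW(A).
FOLLOW(A) = {$}


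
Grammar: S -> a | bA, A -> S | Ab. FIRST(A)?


Per alternative of A: FIRST(S) = {a, b}; FIRST(Ab) = {a, b}
FIRST(A) = {a, b}


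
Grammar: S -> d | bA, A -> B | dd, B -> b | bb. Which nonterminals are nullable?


A nonterminal is nullable iff some alternative derives ε (directly, or every symbol in it is nullable)
Nullable: {}


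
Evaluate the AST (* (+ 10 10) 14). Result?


Evaluate inner: (+ 10 10) = 20
Evaluate root: (* 20 14) = 280
Result: 280


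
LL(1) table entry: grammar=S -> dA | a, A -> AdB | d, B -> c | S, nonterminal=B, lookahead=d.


For [B, d]: 'd' ∈ FIRST(S)
Entry: B -> S


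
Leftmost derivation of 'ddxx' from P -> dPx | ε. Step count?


Derivation: P => dPx => ddPxx => ddxx
Steps: 3


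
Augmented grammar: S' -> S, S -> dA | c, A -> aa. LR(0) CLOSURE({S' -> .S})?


Start: S' -> .S
For each item with dot before a nonterminal B, add B -> .γ for every B-production
Closure: [S' -> .S, S -> .dA, S -> .c]


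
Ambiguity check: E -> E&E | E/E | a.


'a&a/a' has two parse trees (no precedence encoded between & and /)
Ambiguous


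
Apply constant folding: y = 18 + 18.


18 + 18 = 36 at compile time
Optimized: y = 36


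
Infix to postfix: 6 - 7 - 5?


Left to right (same or higher precedence on left)
Postfix: 6 7 - 5 -


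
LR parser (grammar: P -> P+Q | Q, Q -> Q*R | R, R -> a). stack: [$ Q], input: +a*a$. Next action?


lookahead ∉ {*} so Q won't extend; reduce P -> Q
Action: reduce (P -> Q)


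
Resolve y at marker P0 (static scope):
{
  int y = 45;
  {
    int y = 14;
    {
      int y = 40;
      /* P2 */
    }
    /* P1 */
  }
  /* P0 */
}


y declared in the same block as P0
y = 45


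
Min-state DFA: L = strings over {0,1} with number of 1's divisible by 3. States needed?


Track (count of 1) mod 3: states 0..2, accept at 0
Minimal DFA: 3 states


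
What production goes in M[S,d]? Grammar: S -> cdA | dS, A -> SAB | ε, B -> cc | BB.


For [S, d]: 'd' ∈ FIRST(dS)
Entry: S -> dS


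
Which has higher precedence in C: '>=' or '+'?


'+' is additive (level 9); '>=' is relational (level 7)
Higher level binds tighter
'+' has higher precedence than '>='


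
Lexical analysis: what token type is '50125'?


Pattern: digits only
Type: INTEGER_LITERAL


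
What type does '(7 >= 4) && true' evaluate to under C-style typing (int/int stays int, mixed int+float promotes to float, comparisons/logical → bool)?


Operand types: bool && bool
Rule: logical operators take bool operands and yield bool
Result type: bool


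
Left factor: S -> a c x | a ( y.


Common prefix: 'a'
Factored: S -> a S', S' -> c x | ( y


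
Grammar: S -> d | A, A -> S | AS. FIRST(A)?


Per alternative of A: FIRST(S) = {d}; FIRST(AS) = {d}
FIRST(A) = {d}


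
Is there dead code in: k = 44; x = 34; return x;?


k is assigned but never read
Dead: 'k = 44'


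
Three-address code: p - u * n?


Break into single-operator statements:
t1 = u * n
t2 = p - t1


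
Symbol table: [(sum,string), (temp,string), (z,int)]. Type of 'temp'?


Lookup 'temp' → type string


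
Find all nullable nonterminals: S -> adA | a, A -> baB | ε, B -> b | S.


A nonterminal is nullable iff some alternative derives ε (directly, or every symbol in it is nullable)
Nullable: {A}


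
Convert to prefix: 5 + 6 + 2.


left-to-right (same/higher precedence on left): tree is (+ (+ 5 6) 2)
Prefix: + + 5 6 2


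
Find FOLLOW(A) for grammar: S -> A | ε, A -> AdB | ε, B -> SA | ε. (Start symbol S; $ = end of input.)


$ ∈ FOLLOW(S). For each A -> αBβ: add FIRST(β)\{ε} to FOLLOW(B); if β nullable, add FOLLOW(A).
FOLLOW(A) = {$, d}


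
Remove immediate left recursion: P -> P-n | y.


Left-recursive alternatives: P-n; non-recursive: y
Introduce P': P -> yP', P' -> -nP' | ε


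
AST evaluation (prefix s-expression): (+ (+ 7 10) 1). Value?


Evaluate inner: (+ 7 10) = 17
Evaluate root: (+ 17 1) = 18
Result: 18


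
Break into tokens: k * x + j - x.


Scan left to right, longest-match per lexeme
Tokens: ID(k), OP(*), ID(x), OP(+), ID(j), OP(-), ID(x)


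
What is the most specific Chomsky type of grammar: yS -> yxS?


LHS has context (more than one symbol) and |LHS| ≤ |RHS|
Classification: Type 1 (Context-Sensitive)


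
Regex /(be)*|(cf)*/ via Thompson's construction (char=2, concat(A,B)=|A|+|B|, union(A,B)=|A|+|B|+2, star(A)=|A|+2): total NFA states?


Syntax tree has 4 char leaf(s), 1 union(s), 2 star(s)
chars contribute 4×2 = 8; each union adds +2; each star adds +2
Total: 8 + 2 + 4 = 14 states


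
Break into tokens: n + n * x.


Scan left to right, longest-match per lexeme
Tokens: ID(n), OP(+), ID(n), OP(*), ID(x)


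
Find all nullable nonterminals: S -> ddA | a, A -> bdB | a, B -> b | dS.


A nonterminal is nullable iff some alternative derives ε (directly, or every symbol in it is nullable)
Nullable: {}


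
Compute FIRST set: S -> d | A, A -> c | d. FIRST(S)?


Per alternative of S: FIRST(d) = {d}; FIRST(A) = {c, d}
FIRST(S) = {c, d}


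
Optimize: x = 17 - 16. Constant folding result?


17 - 16 = 1 at compile time
Optimized: x = 1


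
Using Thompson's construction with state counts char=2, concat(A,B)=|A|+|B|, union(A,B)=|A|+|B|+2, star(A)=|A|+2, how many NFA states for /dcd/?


Syntax tree has 3 char leaf(s), 0 union(s), 0 star(s)
chars contribute 3×2 = 6; each union adds +2; each star adds +2
Total: 6 + 0 + 0 = 6 states


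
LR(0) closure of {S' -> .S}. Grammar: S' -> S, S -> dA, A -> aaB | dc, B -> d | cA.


Start: S' -> .S
For each item with dot before a nonterminal B, add B -> .γ for every B-production
Closure: [S' -> .S, S -> .dA]


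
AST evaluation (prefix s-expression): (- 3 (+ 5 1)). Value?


Evaluate inner: (+ 5 1) = 6
Evaluate root: (- 3 6) = -3
Result: -3


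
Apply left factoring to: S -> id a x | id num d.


Common prefix: 'id'
Factored: S -> id S', S' -> a x | num d


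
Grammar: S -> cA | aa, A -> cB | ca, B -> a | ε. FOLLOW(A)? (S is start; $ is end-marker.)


$ ∈ FOLLOW(S). For each A -> αBβ: add FIRST(β)\{ε} to FOLLOW(B); if β nullable, add FOLLOW(A).
FOLLOW(A) = {$}


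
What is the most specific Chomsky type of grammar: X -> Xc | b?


Left-linear: every RHS is a terminal or one nonterminal followed by a terminal
Classification: Type 3 (Regular)


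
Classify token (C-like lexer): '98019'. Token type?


Pattern: digits only
Type: INTEGER_LITERAL


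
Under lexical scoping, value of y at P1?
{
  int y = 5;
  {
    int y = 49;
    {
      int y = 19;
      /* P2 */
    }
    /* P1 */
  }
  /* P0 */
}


y declared in the same block as P1
y = 49


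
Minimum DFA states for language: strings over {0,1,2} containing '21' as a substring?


KMP-style automaton: 2 progress states + 1 absorbing accept = 3
Minimal DFA: 3 states


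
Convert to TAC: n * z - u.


Break into single-operator statements:
t1 = n * z
t2 = t1 - u


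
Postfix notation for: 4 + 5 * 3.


* has higher precedence, evaluate 5*3 first
Postfix: 4 5 3 * +


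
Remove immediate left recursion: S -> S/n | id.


Left-recursive alternatives: S/n; non-recursive: id
Introduce S': S -> idS', S' -> /nS' | ε


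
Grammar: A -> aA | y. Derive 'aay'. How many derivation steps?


Derivation: A => aA => aaA => aay
Steps: 3


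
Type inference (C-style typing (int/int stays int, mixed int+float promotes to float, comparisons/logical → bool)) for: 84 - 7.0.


Operand types: int - float
Rule: mixed int/float promotes to float; int/int stays int
Result type: float


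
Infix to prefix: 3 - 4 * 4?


'*' binds tighter: tree is (- 3 (* 4 4))
Prefix: - 3 * 4 4


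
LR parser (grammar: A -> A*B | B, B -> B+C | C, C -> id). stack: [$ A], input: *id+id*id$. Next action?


shift '*' to continue A -> A*B
Action: shift


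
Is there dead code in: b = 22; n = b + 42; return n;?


b is read by n's definition; n is returned
No dead code


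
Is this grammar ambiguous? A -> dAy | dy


balanced d^n…y^n: each string has a unique parse
Unambiguous


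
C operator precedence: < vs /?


'/' is multiplicative (level 10); '<' is relational (level 7)
Higher level binds tighter
'/' has higher precedence than '<'


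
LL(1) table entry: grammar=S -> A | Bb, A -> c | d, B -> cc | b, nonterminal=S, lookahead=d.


For [S, d]: 'd' ∈ FIRST(A)
Entry: S -> A


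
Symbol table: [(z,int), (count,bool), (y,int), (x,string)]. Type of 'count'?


Lookup 'count' → type bool


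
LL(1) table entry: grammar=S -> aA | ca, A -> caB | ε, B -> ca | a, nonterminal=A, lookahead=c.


For [A, c]: 'c' ∈ FIRST(caB)
Entry: A -> caB


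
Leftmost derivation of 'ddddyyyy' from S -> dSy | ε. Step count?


Derivation: S => dSy => ddSyy => dddSyyy => ddddSyyyy => ddddyyyy
Steps: 5


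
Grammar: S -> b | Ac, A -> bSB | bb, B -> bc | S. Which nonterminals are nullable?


A nonterminal is nullable iff some alternative derives ε (directly, or every symbol in it is nullable)
Nullable: {}


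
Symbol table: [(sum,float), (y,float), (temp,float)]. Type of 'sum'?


Lookup 'sum' → type float


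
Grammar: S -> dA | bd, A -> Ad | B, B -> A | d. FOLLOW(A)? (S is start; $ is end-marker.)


$ ∈ FOLLOW(S). For each A -> αBβ: add FIRST(β)\{ε} to FOLLOW(B); if β nullable, add FOLLOW(A).
FOLLOW(A) = {$, d}


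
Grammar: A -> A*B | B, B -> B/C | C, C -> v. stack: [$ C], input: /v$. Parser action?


'C' (not preceded by B/) is the handle for B -> C
Action: reduce (B -> C)


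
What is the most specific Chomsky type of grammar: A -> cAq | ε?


Single nonterminal LHS, but c^n q^n is not regular
Classification: Type 2 (Context-Free)


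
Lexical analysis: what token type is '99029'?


Pattern: digits only
Type: INTEGER_LITERAL


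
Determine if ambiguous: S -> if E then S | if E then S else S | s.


dangling else: 'if E then if E then s else s' parses two ways
Ambiguous


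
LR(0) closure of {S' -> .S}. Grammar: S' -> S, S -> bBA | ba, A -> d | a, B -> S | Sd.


Start: S' -> .S
For each item with dot before a nonterminal B, add B -> .γ for every B-production
Closure: [S' -> .S, S -> .bBA, S -> .ba]


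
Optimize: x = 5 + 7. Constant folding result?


5 + 7 = 12 at compile time
Optimized: x = 12


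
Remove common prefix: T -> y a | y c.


Common prefix: 'y'
Factored: T -> y T', T' -> a | c


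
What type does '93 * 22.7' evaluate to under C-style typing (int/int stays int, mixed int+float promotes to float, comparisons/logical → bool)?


Operand types: int * float
Rule: mixed int/float promotes to float; int/int stays int
Result type: float


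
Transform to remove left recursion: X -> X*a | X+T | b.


Left-recursive alternatives: X*a, X+T; non-recursive: b
Introduce X': X -> bX', X' -> *aX' | +TX' | ε


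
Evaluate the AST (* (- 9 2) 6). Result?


Evaluate inner: (- 9 2) = 7
Evaluate root: (* 7 6) = 42
Result: 42


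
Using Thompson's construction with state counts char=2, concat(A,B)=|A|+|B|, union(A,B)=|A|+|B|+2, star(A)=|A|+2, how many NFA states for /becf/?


Syntax tree has 4 char leaf(s), 0 union(s), 0 star(s)
chars contribute 4×2 = 8; each union adds +2; each star adds +2
Total: 8 + 0 + 0 = 8 states


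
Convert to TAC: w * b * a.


Break into single-operator statements:
t1 = w * b
t2 = t1 * a


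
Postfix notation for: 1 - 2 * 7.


* has higher precedence, evaluate 2*7 first
Postfix: 1 2 7 * -


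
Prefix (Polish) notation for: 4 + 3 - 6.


left-to-right (same/higher precedence on left): tree is (- (+ 4 3) 6)
Prefix: - + 4 3 6


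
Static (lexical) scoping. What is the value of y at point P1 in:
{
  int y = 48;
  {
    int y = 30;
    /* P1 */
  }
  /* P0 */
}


y declared in the same block as P1
y = 30


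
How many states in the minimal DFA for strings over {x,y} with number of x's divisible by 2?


Track (count of x) mod 2: states 0..1, accept at 0
Minimal DFA: 2 states


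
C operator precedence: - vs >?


'-' is additive (level 9); '>' is relational (level 7)
Higher level binds tighter
'-' has higher precedence than '>'


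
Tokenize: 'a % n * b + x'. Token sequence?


Scan left to right, longest-match per lexeme
Tokens: ID(a), OP(%), ID(n), OP(*), ID(b), OP(+), ID(x)


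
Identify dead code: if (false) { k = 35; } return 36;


condition is constant false, so the whole block is unreachable
Dead: 'if (false) { k = 35; }'


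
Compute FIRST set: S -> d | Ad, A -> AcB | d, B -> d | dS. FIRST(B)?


Per alternative of B: FIRST(d) = {d}; FIRST(dS) = {d}
FIRST(B) = {d}


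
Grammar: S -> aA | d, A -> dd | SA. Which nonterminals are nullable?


A nonterminal is nullable iff some alternative derives ε (directly, or every symbol in it is nullable)
Nullable: {}


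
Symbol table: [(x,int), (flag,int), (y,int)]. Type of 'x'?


Lookup 'x' → type int


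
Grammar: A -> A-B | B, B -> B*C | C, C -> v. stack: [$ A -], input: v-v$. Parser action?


no handle ('A-' is not any RHS); shift 'v'
Action: shift


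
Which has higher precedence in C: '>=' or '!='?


'>=' is relational (level 7); '!=' is equality (level 6)
Higher level binds tighter
'>=' has higher precedence than '!='


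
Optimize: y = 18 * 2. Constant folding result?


18 * 2 = 36 at compile time
Optimized: y = 36


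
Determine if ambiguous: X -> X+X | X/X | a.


'a+a/a' has two parse trees (no precedence encoded between + and /)
Ambiguous


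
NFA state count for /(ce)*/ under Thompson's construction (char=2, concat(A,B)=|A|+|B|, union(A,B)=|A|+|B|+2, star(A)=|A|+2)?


Syntax tree has 2 char leaf(s), 0 union(s), 1 star(s)
chars contribute 2×2 = 4; each union adds +2; each star adds +2
Total: 4 + 0 + 2 = 6 states


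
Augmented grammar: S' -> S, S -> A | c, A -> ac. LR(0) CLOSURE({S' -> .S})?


Start: S' -> .S
For each item with dot before a nonterminal B, add B -> .γ for every B-production
Closure: [S' -> .S, S -> .A, S -> .c, A -> .ac]


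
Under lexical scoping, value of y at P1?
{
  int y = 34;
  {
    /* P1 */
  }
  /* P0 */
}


P1's block does not declare y; resolves to the enclosing declaration at depth 0
y = 34


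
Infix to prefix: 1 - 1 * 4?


'*' binds tighter: tree is (- 1 (* 1 4))
Prefix: - 1 * 1 4


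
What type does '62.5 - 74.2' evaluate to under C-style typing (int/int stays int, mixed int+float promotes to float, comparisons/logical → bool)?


Operand types: float - float
Rule: mixed int/float promotes to float; int/int stays int
Result type: float


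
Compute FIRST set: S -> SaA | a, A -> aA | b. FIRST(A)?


Per alternative of A: FIRST(aA) = {a}; FIRST(b) = {b}
FIRST(A) = {a, b}


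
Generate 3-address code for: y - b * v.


Break into single-operator statements:
t1 = b * v
t2 = y - t1


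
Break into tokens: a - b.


Scan left to right, longest-match per lexeme
Tokens: ID(a), OP(-), ID(b)


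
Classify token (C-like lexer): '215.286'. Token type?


Pattern: digits with a decimal point
Type: FLOAT_LITERAL


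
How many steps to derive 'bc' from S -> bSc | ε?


Derivation: S => bSc => bc
Steps: 2


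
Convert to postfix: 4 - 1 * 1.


* has higher precedence, evaluate 1*1 first
Postfix: 4 1 1 * -


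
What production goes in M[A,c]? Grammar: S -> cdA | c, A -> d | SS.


For [A, c]: 'c' ∈ FIRST(SS)
Entry: A -> SS


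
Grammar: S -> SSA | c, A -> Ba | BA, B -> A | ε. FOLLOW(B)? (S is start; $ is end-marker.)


$ ∈ FOLLOW(S). For each A -> αBβ: add FIRST(β)\{ε} to FOLLOW(B); if β nullable, add FOLLOW(A).
FOLLOW(B) = {a}


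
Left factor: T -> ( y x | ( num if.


Common prefix: '('
Factored: T -> ( T', T' -> y x | num if


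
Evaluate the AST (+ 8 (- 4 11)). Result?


Evaluate inner: (- 4 11) = -7
Evaluate root: (+ 8 -7) = 1
Result: 1


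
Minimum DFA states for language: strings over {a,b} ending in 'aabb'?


Track the longest suffix of input matching a prefix of 'aabb': 5 classes (prefixes of length 0..4)
Minimal DFA: 5 states


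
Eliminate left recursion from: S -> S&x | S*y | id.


Left-recursive alternatives: S&x, S*y; non-recursive: id
Introduce S': S -> idS', S' -> &xS' | *yS' | ε


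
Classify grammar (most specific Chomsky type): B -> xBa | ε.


Single nonterminal LHS, but x^n a^n is not regular
Classification: Type 2 (Context-Free)


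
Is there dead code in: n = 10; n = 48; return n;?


first assignment to n is overwritten before any read
Dead: 'n = 10'


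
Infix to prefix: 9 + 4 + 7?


left-to-right (same/higher precedence on left): tree is (+ (+ 9 4) 7)
Prefix: + + 9 4 7


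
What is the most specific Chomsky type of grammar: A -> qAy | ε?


Single nonterminal LHS, but q^n y^n is not regular
Classification: Type 2 (Context-Free)


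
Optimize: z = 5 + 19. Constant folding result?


5 + 19 = 24 at compile time
Optimized: z = 24


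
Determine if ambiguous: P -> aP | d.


right-linear, alternatives start with distinct terminals 'a' vs 'd': unique leftmost derivation
Unambiguous


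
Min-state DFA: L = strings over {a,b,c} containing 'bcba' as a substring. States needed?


KMP-style automaton: 4 progress states + 1 absorbing accept = 5
Minimal DFA: 5 states


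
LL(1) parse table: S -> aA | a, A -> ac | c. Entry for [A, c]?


For [A, c]: 'c' ∈ FIRST(c)
Entry: A -> c


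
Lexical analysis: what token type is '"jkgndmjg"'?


Pattern: double-quoted sequence
Type: STRING_LITERAL


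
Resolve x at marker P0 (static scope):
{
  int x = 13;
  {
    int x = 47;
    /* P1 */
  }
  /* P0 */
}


x declared in the same block as P0
x = 13


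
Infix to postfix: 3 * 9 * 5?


Left to right (same or higher precedence on left)
Postfix: 3 9 * 5 *


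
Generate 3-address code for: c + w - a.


Break into single-operator statements:
t1 = c + w
t2 = t1 - a


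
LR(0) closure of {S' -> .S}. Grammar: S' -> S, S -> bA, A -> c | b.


Start: S' -> .S
For each item with dot before a nonterminal B, add B -> .γ for every B-production
Closure: [S' -> .S, S -> .bA]


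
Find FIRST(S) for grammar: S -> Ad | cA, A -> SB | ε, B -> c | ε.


Per alternative of S: FIRST(Ad) = {c, d}; FIRST(cA) = {c}
FIRST(S) = {c, d}


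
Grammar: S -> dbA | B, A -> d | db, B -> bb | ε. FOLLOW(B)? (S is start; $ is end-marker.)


$ ∈ FOLLOW(S). For each A -> αBβ: add FIRST(β)\{ε} to FOLLOW(B); if β nullable, add FOLLOW(A).
FOLLOW(B) = {$}


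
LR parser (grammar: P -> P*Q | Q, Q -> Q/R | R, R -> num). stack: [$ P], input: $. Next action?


start symbol P on stack, input exhausted
Action: accept


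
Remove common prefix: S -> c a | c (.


Common prefix: 'c'
Factored: S -> c S', S' -> a | (


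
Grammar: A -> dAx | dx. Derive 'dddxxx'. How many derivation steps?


Derivation: A => dAx => ddAxx => dddxxx
Steps: 3


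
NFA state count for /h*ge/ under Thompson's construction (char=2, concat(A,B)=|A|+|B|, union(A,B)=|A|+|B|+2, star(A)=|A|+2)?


Syntax tree has 3 char leaf(s), 0 union(s), 1 star(s)
chars contribute 3×2 = 6; each union adds +2; each star adds +2
Total: 6 + 0 + 2 = 8 states


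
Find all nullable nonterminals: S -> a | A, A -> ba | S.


A nonterminal is nullable iff some alternative derives ε (directly, or every symbol in it is nullable)
Nullable: {}


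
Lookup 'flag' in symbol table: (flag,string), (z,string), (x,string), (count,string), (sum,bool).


Lookup 'flag' → type string


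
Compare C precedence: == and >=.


'>=' is relational (level 7); '==' is equality (level 6)
Higher level binds tighter
'>=' has higher precedence than '=='


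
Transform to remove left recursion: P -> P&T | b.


Left-recursive alternatives: P&T; non-recursive: b
Introduce P': P -> bP', P' -> &TP' | ε


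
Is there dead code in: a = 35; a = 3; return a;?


first assignment to a is overwritten before any read
Dead: 'a = 35'


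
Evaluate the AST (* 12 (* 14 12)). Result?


Evaluate inner: (* 14 12) = 168
Evaluate root: (* 12 168) = 2016
Result: 2016


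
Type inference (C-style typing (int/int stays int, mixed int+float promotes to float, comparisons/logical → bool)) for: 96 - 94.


Operand types: int - int
Rule: mixed int/float promotes to float; int/int stays int
Result type: int


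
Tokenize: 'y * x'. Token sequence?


Scan left to right, longest-match per lexeme
Tokens: ID(y), OP(*), ID(x)


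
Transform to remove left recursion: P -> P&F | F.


Left-recursive alternatives: P&F; non-recursive: F
Introduce P': P -> FP', P' -> &FP' | ε


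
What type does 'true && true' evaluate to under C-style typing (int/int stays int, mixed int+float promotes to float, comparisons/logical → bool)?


Operand types: bool && bool
Rule: logical operators take bool operands and yield bool
Result type: bool


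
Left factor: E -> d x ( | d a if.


Common prefix: 'd'
Factored: E -> d E', E' -> x ( | a if


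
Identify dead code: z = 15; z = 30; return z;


first assignment to z is overwritten before any read
Dead: 'z = 15'


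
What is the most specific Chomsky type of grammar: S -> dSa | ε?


Single nonterminal LHS, but d^n a^n is not regular
Classification: Type 2 (Context-Free)


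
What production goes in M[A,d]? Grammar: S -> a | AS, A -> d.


For [A, d]: 'd' ∈ FIRST(d)
Entry: A -> d


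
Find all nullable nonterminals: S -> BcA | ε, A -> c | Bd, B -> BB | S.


A nonterminal is nullable iff some alternative derives ε (directly, or every symbol in it is nullable)
Nullable: {B, S}


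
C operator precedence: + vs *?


'*' is multiplicative (level 10); '+' is additive (level 9)
Higher level binds tighter
'*' has higher precedence than '+'


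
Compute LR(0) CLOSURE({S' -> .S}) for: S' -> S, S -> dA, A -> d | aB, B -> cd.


Start: S' -> .S
For each item with dot before a nonterminal B, add B -> .γ for every B-production
Closure: [S' -> .S, S -> .dA]


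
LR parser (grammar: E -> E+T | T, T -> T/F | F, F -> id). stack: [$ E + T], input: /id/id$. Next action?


'/' can extend T; shift to build T -> T/F
Action: shift


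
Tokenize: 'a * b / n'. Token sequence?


Scan left to right, longest-match per lexeme
Tokens: ID(a), OP(*), ID(b), OP(/), ID(n)


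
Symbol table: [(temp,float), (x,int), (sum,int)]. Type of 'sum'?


Lookup 'sum' → type int


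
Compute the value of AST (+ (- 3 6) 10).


Evaluate inner: (- 3 6) = -3
Evaluate root: (+ -3 10) = 7
Result: 7


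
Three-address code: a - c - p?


Break into single-operator statements:
t1 = a - c
t2 = t1 - p


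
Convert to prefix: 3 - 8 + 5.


left-to-right (same/higher precedence on left): tree is (+ (- 3 8) 5)
Prefix: + - 3 8 5


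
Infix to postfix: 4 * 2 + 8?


Left to right (same or higher precedence on left)
Postfix: 4 2 * 8 +


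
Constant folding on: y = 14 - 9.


14 - 9 = 5 at compile time
Optimized: y = 5


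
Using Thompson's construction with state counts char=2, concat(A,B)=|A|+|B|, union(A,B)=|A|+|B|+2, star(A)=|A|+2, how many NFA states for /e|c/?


Syntax tree has 2 char leaf(s), 1 union(s), 0 star(s)
chars contribute 2×2 = 4; each union adds +2; each star adds +2
Total: 4 + 2 + 0 = 6 states


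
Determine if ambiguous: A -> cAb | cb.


balanced c^n…b^n: each string has a unique parse
Unambiguous


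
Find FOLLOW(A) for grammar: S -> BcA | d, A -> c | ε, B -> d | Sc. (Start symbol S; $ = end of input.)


$ ∈ FOLLOW(S). For each A -> αBβ: add FIRST(β)\{ε} to FOLLOW(B); if β nullable, add FOLLOW(A).
FOLLOW(A) = {$, c}


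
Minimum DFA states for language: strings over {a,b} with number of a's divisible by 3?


Track (count of a) mod 3: states 0..2, accept at 0
Minimal DFA: 3 states


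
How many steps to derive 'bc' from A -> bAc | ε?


Derivation: A => bAc => bc
Steps: 2


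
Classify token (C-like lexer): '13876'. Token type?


Pattern: digits only
Type: INTEGER_LITERAL


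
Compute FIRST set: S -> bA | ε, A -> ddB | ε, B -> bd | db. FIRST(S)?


Per alternative of S: FIRST(bA) = {b}; FIRST(ε) = {ε}
FIRST(S) = {b, ε}


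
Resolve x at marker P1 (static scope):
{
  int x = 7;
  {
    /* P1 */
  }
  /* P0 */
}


P1's block does not declare x; resolves to the enclosing declaration at depth 0
x = 7


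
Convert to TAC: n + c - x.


Break into single-operator statements:
t1 = n + c
t2 = t1 - x


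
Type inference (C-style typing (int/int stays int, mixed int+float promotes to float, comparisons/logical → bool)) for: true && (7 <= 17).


Operand types: bool && bool
Rule: logical operators take bool operands and yield bool
Result type: bool


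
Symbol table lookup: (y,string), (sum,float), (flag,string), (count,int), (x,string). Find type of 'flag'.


Lookup 'flag' → type string


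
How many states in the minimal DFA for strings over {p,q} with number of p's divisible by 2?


Track (count of p) mod 2: states 0..1, accept at 0
Minimal DFA: 2 states


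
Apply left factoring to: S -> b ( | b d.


Common prefix: 'b'
Factored: S -> b S', S' -> ( | d


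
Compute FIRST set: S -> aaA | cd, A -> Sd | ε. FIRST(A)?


Per alternative of A: FIRST(Sd) = {a, c}; FIRST(ε) = {ε}
FIRST(A) = {a, c, ε}


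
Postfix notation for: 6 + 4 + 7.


Left to right (same or higher precedence on left)
Postfix: 6 4 + 7 +


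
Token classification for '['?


Pattern: delimiter/punctuation
Type: PUNCTUATION


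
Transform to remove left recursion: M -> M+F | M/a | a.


Left-recursive alternatives: M+F, M/a; non-recursive: a
Introduce M': M -> aM', M' -> +FM' | /aM' | ε


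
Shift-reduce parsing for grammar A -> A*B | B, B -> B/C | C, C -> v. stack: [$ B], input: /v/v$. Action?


shift '/' to continue B -> B/C
Action: shift


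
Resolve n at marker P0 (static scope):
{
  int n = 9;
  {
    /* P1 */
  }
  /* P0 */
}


n declared in the same block as P0
n = 9


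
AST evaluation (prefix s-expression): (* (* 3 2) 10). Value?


Evaluate inner: (* 3 2) = 6
Evaluate root: (* 6 10) = 60
Result: 60


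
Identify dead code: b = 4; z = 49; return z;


b is assigned but never read
Dead: 'b = 4'


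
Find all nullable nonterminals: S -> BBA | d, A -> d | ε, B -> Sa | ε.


A nonterminal is nullable iff some alternative derives ε (directly, or every symbol in it is nullable)
Nullable: {A, B, S}


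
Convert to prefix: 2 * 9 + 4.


left-to-right (same/higher precedence on left): tree is (+ (* 2 9) 4)
Prefix: + * 2 9 4


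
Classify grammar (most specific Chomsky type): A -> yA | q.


Right-linear: every RHS is a terminal or a terminal followed by one nonterminal
Classification: Type 3 (Regular)


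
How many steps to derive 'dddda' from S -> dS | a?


Derivation: S => dS => ddS => dddS => ddddS => dddda
Steps: 5


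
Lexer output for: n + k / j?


Scan left to right, longest-match per lexeme
Tokens: ID(n), OP(+), ID(k), OP(/), ID(j)


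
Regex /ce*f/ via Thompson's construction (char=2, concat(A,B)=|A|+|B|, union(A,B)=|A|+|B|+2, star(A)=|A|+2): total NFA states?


Syntax tree has 3 char leaf(s), 0 union(s), 1 star(s)
chars contribute 3×2 = 6; each union adds +2; each star adds +2
Total: 6 + 0 + 2 = 8 states


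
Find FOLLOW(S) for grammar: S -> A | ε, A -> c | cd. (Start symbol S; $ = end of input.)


$ ∈ FOLLOW(S). For each A -> αBβ: add FIRST(β)\{ε} to FOLLOW(B); if β nullable, add FOLLOW(A).
FOLLOW(S) = {$}


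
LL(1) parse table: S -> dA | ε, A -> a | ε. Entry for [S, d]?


For [S, d]: 'd' ∈ FIRST(dA)
Entry: S -> dA


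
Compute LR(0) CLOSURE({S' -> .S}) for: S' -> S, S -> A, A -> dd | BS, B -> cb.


Start: S' -> .S
For each item with dot before a nonterminal B, add B -> .γ for every B-production
Closure: [S' -> .S, S -> .A, A -> .dd, A -> .BS, B -> .cb]


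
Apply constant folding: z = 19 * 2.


19 * 2 = 38 at compile time
Optimized: z = 38


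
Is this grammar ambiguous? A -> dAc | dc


balanced d^n…c^n: each string has a unique parse
Unambiguous


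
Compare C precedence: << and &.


'<<' is shift (level 8); '&' is bitwise AND (level 5)
Higher level binds tighter
'<<' has higher precedence than '&'


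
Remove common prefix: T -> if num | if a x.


Common prefix: 'if'
Factored: T -> if T', T' -> num | a x


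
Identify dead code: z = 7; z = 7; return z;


first assignment to z is overwritten before any read
Dead: 'z = 7'


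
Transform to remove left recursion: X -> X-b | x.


Left-recursive alternatives: X-b; non-recursive: x
Introduce X': X -> xX', X' -> -bX' | ε


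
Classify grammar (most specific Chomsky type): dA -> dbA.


LHS has context (more than one symbol) and |LHS| ≤ |RHS|
Classification: Type 1 (Context-Sensitive)


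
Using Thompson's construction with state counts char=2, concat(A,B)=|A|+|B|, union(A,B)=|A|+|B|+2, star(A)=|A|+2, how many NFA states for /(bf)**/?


Syntax tree has 2 char leaf(s), 0 union(s), 2 star(s)
chars contribute 2×2 = 4; each union adds +2; each star adds +2
Total: 4 + 0 + 4 = 8 states


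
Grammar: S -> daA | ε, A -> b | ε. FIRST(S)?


Per alternative of S: FIRST(daA) = {d}; FIRST(ε) = {ε}
FIRST(S) = {d, ε}


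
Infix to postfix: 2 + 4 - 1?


Left to right (same or higher precedence on left)
Postfix: 2 4 + 1 -


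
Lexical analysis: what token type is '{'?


Pattern: delimiter/punctuation
Type: PUNCTUATION


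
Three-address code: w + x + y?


Break into single-operator statements:
t1 = w + x
t2 = t1 + y


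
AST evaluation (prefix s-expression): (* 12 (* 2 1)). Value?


Evaluate inner: (* 2 1) = 2
Evaluate root: (* 12 2) = 24
Result: 24


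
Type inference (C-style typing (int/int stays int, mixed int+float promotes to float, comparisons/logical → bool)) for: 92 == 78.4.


Operand types: int == float
Rule: comparison yields bool
Result type: bool


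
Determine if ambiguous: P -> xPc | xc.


balanced x^n…c^n: each string has a unique parse
Unambiguous


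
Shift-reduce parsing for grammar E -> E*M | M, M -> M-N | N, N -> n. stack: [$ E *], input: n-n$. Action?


no handle ('E*' is not any RHS); shift 'n'
Action: shift


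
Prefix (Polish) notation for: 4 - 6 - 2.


left-to-right (same/higher precedence on left): tree is (- (- 4 6) 2)
Prefix: - - 4 6 2


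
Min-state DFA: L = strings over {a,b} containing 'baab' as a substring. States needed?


KMP-style automaton: 4 progress states + 1 absorbing accept = 5
Minimal DFA: 5 states


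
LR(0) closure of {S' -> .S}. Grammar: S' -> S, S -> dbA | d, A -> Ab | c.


Start: S' -> .S
For each item with dot before a nonterminal B, add B -> .γ for every B-production
Closure: [S' -> .S, S -> .dbA, S -> .d]
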